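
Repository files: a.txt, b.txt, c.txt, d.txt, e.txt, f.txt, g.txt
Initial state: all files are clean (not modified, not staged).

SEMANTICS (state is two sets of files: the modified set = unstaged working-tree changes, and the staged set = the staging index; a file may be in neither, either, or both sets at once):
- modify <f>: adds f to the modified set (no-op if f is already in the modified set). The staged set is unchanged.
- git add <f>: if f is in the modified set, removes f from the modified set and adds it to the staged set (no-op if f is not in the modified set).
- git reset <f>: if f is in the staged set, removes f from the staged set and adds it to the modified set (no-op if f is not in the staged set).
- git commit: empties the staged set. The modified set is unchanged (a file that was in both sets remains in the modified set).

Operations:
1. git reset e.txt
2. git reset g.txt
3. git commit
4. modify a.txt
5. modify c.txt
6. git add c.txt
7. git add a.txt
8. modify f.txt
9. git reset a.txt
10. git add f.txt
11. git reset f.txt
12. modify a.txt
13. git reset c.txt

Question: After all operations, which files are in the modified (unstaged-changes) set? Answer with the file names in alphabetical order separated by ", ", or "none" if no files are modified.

Answer: a.txt, c.txt, f.txt

Derivation:
After op 1 (git reset e.txt): modified={none} staged={none}
After op 2 (git reset g.txt): modified={none} staged={none}
After op 3 (git commit): modified={none} staged={none}
After op 4 (modify a.txt): modified={a.txt} staged={none}
After op 5 (modify c.txt): modified={a.txt, c.txt} staged={none}
After op 6 (git add c.txt): modified={a.txt} staged={c.txt}
After op 7 (git add a.txt): modified={none} staged={a.txt, c.txt}
After op 8 (modify f.txt): modified={f.txt} staged={a.txt, c.txt}
After op 9 (git reset a.txt): modified={a.txt, f.txt} staged={c.txt}
After op 10 (git add f.txt): modified={a.txt} staged={c.txt, f.txt}
After op 11 (git reset f.txt): modified={a.txt, f.txt} staged={c.txt}
After op 12 (modify a.txt): modified={a.txt, f.txt} staged={c.txt}
After op 13 (git reset c.txt): modified={a.txt, c.txt, f.txt} staged={none}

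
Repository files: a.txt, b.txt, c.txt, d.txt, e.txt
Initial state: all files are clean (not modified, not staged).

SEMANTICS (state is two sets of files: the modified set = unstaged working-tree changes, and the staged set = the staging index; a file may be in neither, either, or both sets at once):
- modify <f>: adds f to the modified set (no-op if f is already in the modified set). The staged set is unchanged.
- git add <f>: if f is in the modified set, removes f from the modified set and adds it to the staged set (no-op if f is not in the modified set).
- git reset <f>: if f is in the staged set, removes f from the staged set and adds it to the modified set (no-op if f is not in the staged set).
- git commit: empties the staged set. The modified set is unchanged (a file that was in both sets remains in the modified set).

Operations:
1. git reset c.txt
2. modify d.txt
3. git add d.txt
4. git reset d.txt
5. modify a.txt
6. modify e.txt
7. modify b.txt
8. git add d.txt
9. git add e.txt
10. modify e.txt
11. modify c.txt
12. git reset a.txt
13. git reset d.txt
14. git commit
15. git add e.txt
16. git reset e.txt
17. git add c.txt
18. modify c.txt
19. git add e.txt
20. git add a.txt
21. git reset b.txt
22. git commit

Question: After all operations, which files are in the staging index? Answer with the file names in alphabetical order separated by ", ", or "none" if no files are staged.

After op 1 (git reset c.txt): modified={none} staged={none}
After op 2 (modify d.txt): modified={d.txt} staged={none}
After op 3 (git add d.txt): modified={none} staged={d.txt}
After op 4 (git reset d.txt): modified={d.txt} staged={none}
After op 5 (modify a.txt): modified={a.txt, d.txt} staged={none}
After op 6 (modify e.txt): modified={a.txt, d.txt, e.txt} staged={none}
After op 7 (modify b.txt): modified={a.txt, b.txt, d.txt, e.txt} staged={none}
After op 8 (git add d.txt): modified={a.txt, b.txt, e.txt} staged={d.txt}
After op 9 (git add e.txt): modified={a.txt, b.txt} staged={d.txt, e.txt}
After op 10 (modify e.txt): modified={a.txt, b.txt, e.txt} staged={d.txt, e.txt}
After op 11 (modify c.txt): modified={a.txt, b.txt, c.txt, e.txt} staged={d.txt, e.txt}
After op 12 (git reset a.txt): modified={a.txt, b.txt, c.txt, e.txt} staged={d.txt, e.txt}
After op 13 (git reset d.txt): modified={a.txt, b.txt, c.txt, d.txt, e.txt} staged={e.txt}
After op 14 (git commit): modified={a.txt, b.txt, c.txt, d.txt, e.txt} staged={none}
After op 15 (git add e.txt): modified={a.txt, b.txt, c.txt, d.txt} staged={e.txt}
After op 16 (git reset e.txt): modified={a.txt, b.txt, c.txt, d.txt, e.txt} staged={none}
After op 17 (git add c.txt): modified={a.txt, b.txt, d.txt, e.txt} staged={c.txt}
After op 18 (modify c.txt): modified={a.txt, b.txt, c.txt, d.txt, e.txt} staged={c.txt}
After op 19 (git add e.txt): modified={a.txt, b.txt, c.txt, d.txt} staged={c.txt, e.txt}
After op 20 (git add a.txt): modified={b.txt, c.txt, d.txt} staged={a.txt, c.txt, e.txt}
After op 21 (git reset b.txt): modified={b.txt, c.txt, d.txt} staged={a.txt, c.txt, e.txt}
After op 22 (git commit): modified={b.txt, c.txt, d.txt} staged={none}

Answer: none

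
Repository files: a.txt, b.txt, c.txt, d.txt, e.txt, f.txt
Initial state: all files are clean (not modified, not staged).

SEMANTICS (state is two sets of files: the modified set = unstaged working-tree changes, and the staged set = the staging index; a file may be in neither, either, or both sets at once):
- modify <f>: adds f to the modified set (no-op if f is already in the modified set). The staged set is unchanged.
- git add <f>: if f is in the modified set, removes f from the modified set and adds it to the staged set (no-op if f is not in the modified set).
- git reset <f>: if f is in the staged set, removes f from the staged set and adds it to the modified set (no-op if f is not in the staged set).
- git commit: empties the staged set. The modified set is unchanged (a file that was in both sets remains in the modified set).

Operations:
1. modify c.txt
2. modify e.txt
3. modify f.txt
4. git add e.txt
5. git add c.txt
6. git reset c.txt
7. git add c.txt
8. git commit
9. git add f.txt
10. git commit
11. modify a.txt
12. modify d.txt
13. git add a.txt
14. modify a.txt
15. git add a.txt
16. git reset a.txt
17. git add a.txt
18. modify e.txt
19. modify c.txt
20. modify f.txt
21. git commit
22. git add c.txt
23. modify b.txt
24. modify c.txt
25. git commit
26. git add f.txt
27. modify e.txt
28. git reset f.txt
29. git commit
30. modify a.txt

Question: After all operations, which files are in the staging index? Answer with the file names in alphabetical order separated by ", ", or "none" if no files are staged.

Answer: none

Derivation:
After op 1 (modify c.txt): modified={c.txt} staged={none}
After op 2 (modify e.txt): modified={c.txt, e.txt} staged={none}
After op 3 (modify f.txt): modified={c.txt, e.txt, f.txt} staged={none}
After op 4 (git add e.txt): modified={c.txt, f.txt} staged={e.txt}
After op 5 (git add c.txt): modified={f.txt} staged={c.txt, e.txt}
After op 6 (git reset c.txt): modified={c.txt, f.txt} staged={e.txt}
After op 7 (git add c.txt): modified={f.txt} staged={c.txt, e.txt}
After op 8 (git commit): modified={f.txt} staged={none}
After op 9 (git add f.txt): modified={none} staged={f.txt}
After op 10 (git commit): modified={none} staged={none}
After op 11 (modify a.txt): modified={a.txt} staged={none}
After op 12 (modify d.txt): modified={a.txt, d.txt} staged={none}
After op 13 (git add a.txt): modified={d.txt} staged={a.txt}
After op 14 (modify a.txt): modified={a.txt, d.txt} staged={a.txt}
After op 15 (git add a.txt): modified={d.txt} staged={a.txt}
After op 16 (git reset a.txt): modified={a.txt, d.txt} staged={none}
After op 17 (git add a.txt): modified={d.txt} staged={a.txt}
After op 18 (modify e.txt): modified={d.txt, e.txt} staged={a.txt}
After op 19 (modify c.txt): modified={c.txt, d.txt, e.txt} staged={a.txt}
After op 20 (modify f.txt): modified={c.txt, d.txt, e.txt, f.txt} staged={a.txt}
After op 21 (git commit): modified={c.txt, d.txt, e.txt, f.txt} staged={none}
After op 22 (git add c.txt): modified={d.txt, e.txt, f.txt} staged={c.txt}
After op 23 (modify b.txt): modified={b.txt, d.txt, e.txt, f.txt} staged={c.txt}
After op 24 (modify c.txt): modified={b.txt, c.txt, d.txt, e.txt, f.txt} staged={c.txt}
After op 25 (git commit): modified={b.txt, c.txt, d.txt, e.txt, f.txt} staged={none}
After op 26 (git add f.txt): modified={b.txt, c.txt, d.txt, e.txt} staged={f.txt}
After op 27 (modify e.txt): modified={b.txt, c.txt, d.txt, e.txt} staged={f.txt}
After op 28 (git reset f.txt): modified={b.txt, c.txt, d.txt, e.txt, f.txt} staged={none}
After op 29 (git commit): modified={b.txt, c.txt, d.txt, e.txt, f.txt} staged={none}
After op 30 (modify a.txt): modified={a.txt, b.txt, c.txt, d.txt, e.txt, f.txt} staged={none}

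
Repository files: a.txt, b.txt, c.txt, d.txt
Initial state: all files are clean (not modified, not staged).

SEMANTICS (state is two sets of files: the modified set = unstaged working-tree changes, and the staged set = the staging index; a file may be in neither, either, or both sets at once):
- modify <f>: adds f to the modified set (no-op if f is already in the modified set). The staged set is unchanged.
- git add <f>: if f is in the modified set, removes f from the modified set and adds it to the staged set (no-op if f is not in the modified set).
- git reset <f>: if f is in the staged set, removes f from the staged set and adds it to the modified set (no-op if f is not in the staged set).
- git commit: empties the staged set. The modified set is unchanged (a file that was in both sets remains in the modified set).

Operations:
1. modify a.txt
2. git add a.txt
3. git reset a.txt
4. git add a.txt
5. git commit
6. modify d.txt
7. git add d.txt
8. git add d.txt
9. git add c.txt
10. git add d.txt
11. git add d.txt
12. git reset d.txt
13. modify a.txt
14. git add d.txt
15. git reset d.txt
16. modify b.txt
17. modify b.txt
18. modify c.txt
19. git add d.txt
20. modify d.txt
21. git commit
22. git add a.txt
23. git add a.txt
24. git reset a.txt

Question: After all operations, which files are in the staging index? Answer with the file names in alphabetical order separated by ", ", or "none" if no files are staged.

Answer: none

Derivation:
After op 1 (modify a.txt): modified={a.txt} staged={none}
After op 2 (git add a.txt): modified={none} staged={a.txt}
After op 3 (git reset a.txt): modified={a.txt} staged={none}
After op 4 (git add a.txt): modified={none} staged={a.txt}
After op 5 (git commit): modified={none} staged={none}
After op 6 (modify d.txt): modified={d.txt} staged={none}
After op 7 (git add d.txt): modified={none} staged={d.txt}
After op 8 (git add d.txt): modified={none} staged={d.txt}
After op 9 (git add c.txt): modified={none} staged={d.txt}
After op 10 (git add d.txt): modified={none} staged={d.txt}
After op 11 (git add d.txt): modified={none} staged={d.txt}
After op 12 (git reset d.txt): modified={d.txt} staged={none}
After op 13 (modify a.txt): modified={a.txt, d.txt} staged={none}
After op 14 (git add d.txt): modified={a.txt} staged={d.txt}
After op 15 (git reset d.txt): modified={a.txt, d.txt} staged={none}
After op 16 (modify b.txt): modified={a.txt, b.txt, d.txt} staged={none}
After op 17 (modify b.txt): modified={a.txt, b.txt, d.txt} staged={none}
After op 18 (modify c.txt): modified={a.txt, b.txt, c.txt, d.txt} staged={none}
After op 19 (git add d.txt): modified={a.txt, b.txt, c.txt} staged={d.txt}
After op 20 (modify d.txt): modified={a.txt, b.txt, c.txt, d.txt} staged={d.txt}
After op 21 (git commit): modified={a.txt, b.txt, c.txt, d.txt} staged={none}
After op 22 (git add a.txt): modified={b.txt, c.txt, d.txt} staged={a.txt}
After op 23 (git add a.txt): modified={b.txt, c.txt, d.txt} staged={a.txt}
After op 24 (git reset a.txt): modified={a.txt, b.txt, c.txt, d.txt} staged={none}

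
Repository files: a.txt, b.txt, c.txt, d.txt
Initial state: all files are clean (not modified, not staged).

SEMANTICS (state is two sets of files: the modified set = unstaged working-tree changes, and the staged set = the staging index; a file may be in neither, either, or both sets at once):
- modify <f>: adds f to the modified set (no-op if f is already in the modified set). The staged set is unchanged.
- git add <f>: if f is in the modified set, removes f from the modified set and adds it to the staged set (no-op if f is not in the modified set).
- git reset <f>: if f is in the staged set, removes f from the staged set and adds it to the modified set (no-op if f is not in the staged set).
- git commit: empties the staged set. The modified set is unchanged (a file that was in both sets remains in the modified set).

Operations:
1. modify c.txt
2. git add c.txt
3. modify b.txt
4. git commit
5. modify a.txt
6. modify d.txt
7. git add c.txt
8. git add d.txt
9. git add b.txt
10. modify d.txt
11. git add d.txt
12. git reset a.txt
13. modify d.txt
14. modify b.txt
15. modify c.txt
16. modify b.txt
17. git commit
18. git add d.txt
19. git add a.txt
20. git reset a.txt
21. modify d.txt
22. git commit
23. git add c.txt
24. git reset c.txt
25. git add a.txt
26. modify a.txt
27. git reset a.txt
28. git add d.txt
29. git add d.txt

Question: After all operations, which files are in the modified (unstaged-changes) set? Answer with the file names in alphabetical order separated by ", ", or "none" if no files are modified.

Answer: a.txt, b.txt, c.txt

Derivation:
After op 1 (modify c.txt): modified={c.txt} staged={none}
After op 2 (git add c.txt): modified={none} staged={c.txt}
After op 3 (modify b.txt): modified={b.txt} staged={c.txt}
After op 4 (git commit): modified={b.txt} staged={none}
After op 5 (modify a.txt): modified={a.txt, b.txt} staged={none}
After op 6 (modify d.txt): modified={a.txt, b.txt, d.txt} staged={none}
After op 7 (git add c.txt): modified={a.txt, b.txt, d.txt} staged={none}
After op 8 (git add d.txt): modified={a.txt, b.txt} staged={d.txt}
After op 9 (git add b.txt): modified={a.txt} staged={b.txt, d.txt}
After op 10 (modify d.txt): modified={a.txt, d.txt} staged={b.txt, d.txt}
After op 11 (git add d.txt): modified={a.txt} staged={b.txt, d.txt}
After op 12 (git reset a.txt): modified={a.txt} staged={b.txt, d.txt}
After op 13 (modify d.txt): modified={a.txt, d.txt} staged={b.txt, d.txt}
After op 14 (modify b.txt): modified={a.txt, b.txt, d.txt} staged={b.txt, d.txt}
After op 15 (modify c.txt): modified={a.txt, b.txt, c.txt, d.txt} staged={b.txt, d.txt}
After op 16 (modify b.txt): modified={a.txt, b.txt, c.txt, d.txt} staged={b.txt, d.txt}
After op 17 (git commit): modified={a.txt, b.txt, c.txt, d.txt} staged={none}
After op 18 (git add d.txt): modified={a.txt, b.txt, c.txt} staged={d.txt}
After op 19 (git add a.txt): modified={b.txt, c.txt} staged={a.txt, d.txt}
After op 20 (git reset a.txt): modified={a.txt, b.txt, c.txt} staged={d.txt}
After op 21 (modify d.txt): modified={a.txt, b.txt, c.txt, d.txt} staged={d.txt}
After op 22 (git commit): modified={a.txt, b.txt, c.txt, d.txt} staged={none}
After op 23 (git add c.txt): modified={a.txt, b.txt, d.txt} staged={c.txt}
After op 24 (git reset c.txt): modified={a.txt, b.txt, c.txt, d.txt} staged={none}
After op 25 (git add a.txt): modified={b.txt, c.txt, d.txt} staged={a.txt}
After op 26 (modify a.txt): modified={a.txt, b.txt, c.txt, d.txt} staged={a.txt}
After op 27 (git reset a.txt): modified={a.txt, b.txt, c.txt, d.txt} staged={none}
After op 28 (git add d.txt): modified={a.txt, b.txt, c.txt} staged={d.txt}
After op 29 (git add d.txt): modified={a.txt, b.txt, c.txt} staged={d.txt}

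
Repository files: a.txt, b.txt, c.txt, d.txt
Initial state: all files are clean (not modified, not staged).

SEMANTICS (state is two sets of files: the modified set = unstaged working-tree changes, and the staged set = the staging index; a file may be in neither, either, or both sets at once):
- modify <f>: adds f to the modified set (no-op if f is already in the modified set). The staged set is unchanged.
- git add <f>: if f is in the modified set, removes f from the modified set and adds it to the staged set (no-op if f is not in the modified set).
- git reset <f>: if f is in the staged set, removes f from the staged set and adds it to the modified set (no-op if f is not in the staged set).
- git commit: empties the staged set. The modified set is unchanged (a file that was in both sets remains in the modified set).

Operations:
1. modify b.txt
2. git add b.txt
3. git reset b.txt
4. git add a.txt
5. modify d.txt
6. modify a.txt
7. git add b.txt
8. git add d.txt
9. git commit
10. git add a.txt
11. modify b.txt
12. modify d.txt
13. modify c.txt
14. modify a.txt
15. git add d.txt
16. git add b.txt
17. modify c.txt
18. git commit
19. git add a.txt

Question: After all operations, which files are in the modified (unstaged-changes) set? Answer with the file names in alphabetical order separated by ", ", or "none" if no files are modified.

Answer: c.txt

Derivation:
After op 1 (modify b.txt): modified={b.txt} staged={none}
After op 2 (git add b.txt): modified={none} staged={b.txt}
After op 3 (git reset b.txt): modified={b.txt} staged={none}
After op 4 (git add a.txt): modified={b.txt} staged={none}
After op 5 (modify d.txt): modified={b.txt, d.txt} staged={none}
After op 6 (modify a.txt): modified={a.txt, b.txt, d.txt} staged={none}
After op 7 (git add b.txt): modified={a.txt, d.txt} staged={b.txt}
After op 8 (git add d.txt): modified={a.txt} staged={b.txt, d.txt}
After op 9 (git commit): modified={a.txt} staged={none}
After op 10 (git add a.txt): modified={none} staged={a.txt}
After op 11 (modify b.txt): modified={b.txt} staged={a.txt}
After op 12 (modify d.txt): modified={b.txt, d.txt} staged={a.txt}
After op 13 (modify c.txt): modified={b.txt, c.txt, d.txt} staged={a.txt}
After op 14 (modify a.txt): modified={a.txt, b.txt, c.txt, d.txt} staged={a.txt}
After op 15 (git add d.txt): modified={a.txt, b.txt, c.txt} staged={a.txt, d.txt}
After op 16 (git add b.txt): modified={a.txt, c.txt} staged={a.txt, b.txt, d.txt}
After op 17 (modify c.txt): modified={a.txt, c.txt} staged={a.txt, b.txt, d.txt}
After op 18 (git commit): modified={a.txt, c.txt} staged={none}
After op 19 (git add a.txt): modified={c.txt} staged={a.txt}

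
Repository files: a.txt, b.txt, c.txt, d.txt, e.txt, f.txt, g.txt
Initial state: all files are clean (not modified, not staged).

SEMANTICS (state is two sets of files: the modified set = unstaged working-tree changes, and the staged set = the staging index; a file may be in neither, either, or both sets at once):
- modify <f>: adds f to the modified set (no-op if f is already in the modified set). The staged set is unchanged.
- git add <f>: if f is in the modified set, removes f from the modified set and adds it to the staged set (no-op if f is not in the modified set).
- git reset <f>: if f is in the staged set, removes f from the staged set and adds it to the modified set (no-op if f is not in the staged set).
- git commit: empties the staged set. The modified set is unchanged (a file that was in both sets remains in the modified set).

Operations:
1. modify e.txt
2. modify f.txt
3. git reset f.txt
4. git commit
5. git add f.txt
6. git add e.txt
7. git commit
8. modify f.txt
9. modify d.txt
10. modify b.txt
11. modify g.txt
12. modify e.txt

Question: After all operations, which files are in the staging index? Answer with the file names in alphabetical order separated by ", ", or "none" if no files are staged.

Answer: none

Derivation:
After op 1 (modify e.txt): modified={e.txt} staged={none}
After op 2 (modify f.txt): modified={e.txt, f.txt} staged={none}
After op 3 (git reset f.txt): modified={e.txt, f.txt} staged={none}
After op 4 (git commit): modified={e.txt, f.txt} staged={none}
After op 5 (git add f.txt): modified={e.txt} staged={f.txt}
After op 6 (git add e.txt): modified={none} staged={e.txt, f.txt}
After op 7 (git commit): modified={none} staged={none}
After op 8 (modify f.txt): modified={f.txt} staged={none}
After op 9 (modify d.txt): modified={d.txt, f.txt} staged={none}
After op 10 (modify b.txt): modified={b.txt, d.txt, f.txt} staged={none}
After op 11 (modify g.txt): modified={b.txt, d.txt, f.txt, g.txt} staged={none}
After op 12 (modify e.txt): modified={b.txt, d.txt, e.txt, f.txt, g.txt} staged={none}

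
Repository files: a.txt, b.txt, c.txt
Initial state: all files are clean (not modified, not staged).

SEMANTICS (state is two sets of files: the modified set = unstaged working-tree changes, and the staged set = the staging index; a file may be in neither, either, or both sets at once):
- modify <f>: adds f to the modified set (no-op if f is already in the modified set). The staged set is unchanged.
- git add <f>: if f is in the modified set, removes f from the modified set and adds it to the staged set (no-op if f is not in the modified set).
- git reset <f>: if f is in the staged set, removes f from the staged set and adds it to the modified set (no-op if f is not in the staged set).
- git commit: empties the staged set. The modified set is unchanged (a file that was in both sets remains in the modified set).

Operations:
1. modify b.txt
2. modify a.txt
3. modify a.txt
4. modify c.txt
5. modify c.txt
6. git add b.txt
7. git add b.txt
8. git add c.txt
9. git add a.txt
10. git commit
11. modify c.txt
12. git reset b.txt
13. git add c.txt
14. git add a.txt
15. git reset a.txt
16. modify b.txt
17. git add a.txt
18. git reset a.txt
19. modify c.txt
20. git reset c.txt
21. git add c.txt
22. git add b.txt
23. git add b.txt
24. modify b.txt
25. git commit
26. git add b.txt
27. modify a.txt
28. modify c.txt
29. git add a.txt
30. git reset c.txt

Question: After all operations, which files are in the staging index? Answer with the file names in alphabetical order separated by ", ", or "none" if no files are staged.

Answer: a.txt, b.txt

Derivation:
After op 1 (modify b.txt): modified={b.txt} staged={none}
After op 2 (modify a.txt): modified={a.txt, b.txt} staged={none}
After op 3 (modify a.txt): modified={a.txt, b.txt} staged={none}
After op 4 (modify c.txt): modified={a.txt, b.txt, c.txt} staged={none}
After op 5 (modify c.txt): modified={a.txt, b.txt, c.txt} staged={none}
After op 6 (git add b.txt): modified={a.txt, c.txt} staged={b.txt}
After op 7 (git add b.txt): modified={a.txt, c.txt} staged={b.txt}
After op 8 (git add c.txt): modified={a.txt} staged={b.txt, c.txt}
After op 9 (git add a.txt): modified={none} staged={a.txt, b.txt, c.txt}
After op 10 (git commit): modified={none} staged={none}
After op 11 (modify c.txt): modified={c.txt} staged={none}
After op 12 (git reset b.txt): modified={c.txt} staged={none}
After op 13 (git add c.txt): modified={none} staged={c.txt}
After op 14 (git add a.txt): modified={none} staged={c.txt}
After op 15 (git reset a.txt): modified={none} staged={c.txt}
After op 16 (modify b.txt): modified={b.txt} staged={c.txt}
After op 17 (git add a.txt): modified={b.txt} staged={c.txt}
After op 18 (git reset a.txt): modified={b.txt} staged={c.txt}
After op 19 (modify c.txt): modified={b.txt, c.txt} staged={c.txt}
After op 20 (git reset c.txt): modified={b.txt, c.txt} staged={none}
After op 21 (git add c.txt): modified={b.txt} staged={c.txt}
After op 22 (git add b.txt): modified={none} staged={b.txt, c.txt}
After op 23 (git add b.txt): modified={none} staged={b.txt, c.txt}
After op 24 (modify b.txt): modified={b.txt} staged={b.txt, c.txt}
After op 25 (git commit): modified={b.txt} staged={none}
After op 26 (git add b.txt): modified={none} staged={b.txt}
After op 27 (modify a.txt): modified={a.txt} staged={b.txt}
After op 28 (modify c.txt): modified={a.txt, c.txt} staged={b.txt}
After op 29 (git add a.txt): modified={c.txt} staged={a.txt, b.txt}
After op 30 (git reset c.txt): modified={c.txt} staged={a.txt, b.txt}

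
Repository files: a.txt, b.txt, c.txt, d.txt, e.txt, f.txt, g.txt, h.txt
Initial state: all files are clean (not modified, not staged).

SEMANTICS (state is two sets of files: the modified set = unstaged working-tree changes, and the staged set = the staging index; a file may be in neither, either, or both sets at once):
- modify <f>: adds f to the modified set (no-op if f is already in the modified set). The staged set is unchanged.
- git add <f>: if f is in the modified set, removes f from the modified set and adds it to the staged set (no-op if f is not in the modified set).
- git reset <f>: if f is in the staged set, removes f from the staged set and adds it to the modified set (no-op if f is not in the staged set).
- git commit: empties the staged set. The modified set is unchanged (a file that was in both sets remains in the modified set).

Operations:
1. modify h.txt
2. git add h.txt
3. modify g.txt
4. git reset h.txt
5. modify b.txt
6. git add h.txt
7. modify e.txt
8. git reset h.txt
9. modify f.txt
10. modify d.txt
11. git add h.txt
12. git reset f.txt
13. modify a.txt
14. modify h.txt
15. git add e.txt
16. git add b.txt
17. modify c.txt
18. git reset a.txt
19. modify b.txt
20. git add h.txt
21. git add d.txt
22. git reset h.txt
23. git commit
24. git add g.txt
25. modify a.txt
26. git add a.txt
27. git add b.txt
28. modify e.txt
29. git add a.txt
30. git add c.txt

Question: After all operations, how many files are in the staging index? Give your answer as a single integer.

Answer: 4

Derivation:
After op 1 (modify h.txt): modified={h.txt} staged={none}
After op 2 (git add h.txt): modified={none} staged={h.txt}
After op 3 (modify g.txt): modified={g.txt} staged={h.txt}
After op 4 (git reset h.txt): modified={g.txt, h.txt} staged={none}
After op 5 (modify b.txt): modified={b.txt, g.txt, h.txt} staged={none}
After op 6 (git add h.txt): modified={b.txt, g.txt} staged={h.txt}
After op 7 (modify e.txt): modified={b.txt, e.txt, g.txt} staged={h.txt}
After op 8 (git reset h.txt): modified={b.txt, e.txt, g.txt, h.txt} staged={none}
After op 9 (modify f.txt): modified={b.txt, e.txt, f.txt, g.txt, h.txt} staged={none}
After op 10 (modify d.txt): modified={b.txt, d.txt, e.txt, f.txt, g.txt, h.txt} staged={none}
After op 11 (git add h.txt): modified={b.txt, d.txt, e.txt, f.txt, g.txt} staged={h.txt}
After op 12 (git reset f.txt): modified={b.txt, d.txt, e.txt, f.txt, g.txt} staged={h.txt}
After op 13 (modify a.txt): modified={a.txt, b.txt, d.txt, e.txt, f.txt, g.txt} staged={h.txt}
After op 14 (modify h.txt): modified={a.txt, b.txt, d.txt, e.txt, f.txt, g.txt, h.txt} staged={h.txt}
After op 15 (git add e.txt): modified={a.txt, b.txt, d.txt, f.txt, g.txt, h.txt} staged={e.txt, h.txt}
After op 16 (git add b.txt): modified={a.txt, d.txt, f.txt, g.txt, h.txt} staged={b.txt, e.txt, h.txt}
After op 17 (modify c.txt): modified={a.txt, c.txt, d.txt, f.txt, g.txt, h.txt} staged={b.txt, e.txt, h.txt}
After op 18 (git reset a.txt): modified={a.txt, c.txt, d.txt, f.txt, g.txt, h.txt} staged={b.txt, e.txt, h.txt}
After op 19 (modify b.txt): modified={a.txt, b.txt, c.txt, d.txt, f.txt, g.txt, h.txt} staged={b.txt, e.txt, h.txt}
After op 20 (git add h.txt): modified={a.txt, b.txt, c.txt, d.txt, f.txt, g.txt} staged={b.txt, e.txt, h.txt}
After op 21 (git add d.txt): modified={a.txt, b.txt, c.txt, f.txt, g.txt} staged={b.txt, d.txt, e.txt, h.txt}
After op 22 (git reset h.txt): modified={a.txt, b.txt, c.txt, f.txt, g.txt, h.txt} staged={b.txt, d.txt, e.txt}
After op 23 (git commit): modified={a.txt, b.txt, c.txt, f.txt, g.txt, h.txt} staged={none}
After op 24 (git add g.txt): modified={a.txt, b.txt, c.txt, f.txt, h.txt} staged={g.txt}
After op 25 (modify a.txt): modified={a.txt, b.txt, c.txt, f.txt, h.txt} staged={g.txt}
After op 26 (git add a.txt): modified={b.txt, c.txt, f.txt, h.txt} staged={a.txt, g.txt}
After op 27 (git add b.txt): modified={c.txt, f.txt, h.txt} staged={a.txt, b.txt, g.txt}
After op 28 (modify e.txt): modified={c.txt, e.txt, f.txt, h.txt} staged={a.txt, b.txt, g.txt}
After op 29 (git add a.txt): modified={c.txt, e.txt, f.txt, h.txt} staged={a.txt, b.txt, g.txt}
After op 30 (git add c.txt): modified={e.txt, f.txt, h.txt} staged={a.txt, b.txt, c.txt, g.txt}
Final staged set: {a.txt, b.txt, c.txt, g.txt} -> count=4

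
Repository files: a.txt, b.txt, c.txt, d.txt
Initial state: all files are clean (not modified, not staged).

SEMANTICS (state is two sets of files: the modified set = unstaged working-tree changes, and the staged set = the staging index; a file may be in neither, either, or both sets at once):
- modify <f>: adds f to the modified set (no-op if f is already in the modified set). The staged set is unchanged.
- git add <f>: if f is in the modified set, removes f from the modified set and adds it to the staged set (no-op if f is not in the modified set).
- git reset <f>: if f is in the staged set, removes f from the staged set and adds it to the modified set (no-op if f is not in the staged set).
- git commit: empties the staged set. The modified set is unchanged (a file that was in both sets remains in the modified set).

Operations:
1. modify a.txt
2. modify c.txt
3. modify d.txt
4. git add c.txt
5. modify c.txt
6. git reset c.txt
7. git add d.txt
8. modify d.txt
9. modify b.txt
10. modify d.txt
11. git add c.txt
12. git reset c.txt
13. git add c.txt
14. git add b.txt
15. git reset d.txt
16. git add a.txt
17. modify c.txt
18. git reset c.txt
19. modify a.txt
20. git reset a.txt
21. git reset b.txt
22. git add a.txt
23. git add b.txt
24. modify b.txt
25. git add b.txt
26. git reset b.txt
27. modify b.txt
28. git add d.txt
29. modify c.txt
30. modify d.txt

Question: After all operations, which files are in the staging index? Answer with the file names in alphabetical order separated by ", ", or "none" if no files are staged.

After op 1 (modify a.txt): modified={a.txt} staged={none}
After op 2 (modify c.txt): modified={a.txt, c.txt} staged={none}
After op 3 (modify d.txt): modified={a.txt, c.txt, d.txt} staged={none}
After op 4 (git add c.txt): modified={a.txt, d.txt} staged={c.txt}
After op 5 (modify c.txt): modified={a.txt, c.txt, d.txt} staged={c.txt}
After op 6 (git reset c.txt): modified={a.txt, c.txt, d.txt} staged={none}
After op 7 (git add d.txt): modified={a.txt, c.txt} staged={d.txt}
After op 8 (modify d.txt): modified={a.txt, c.txt, d.txt} staged={d.txt}
After op 9 (modify b.txt): modified={a.txt, b.txt, c.txt, d.txt} staged={d.txt}
After op 10 (modify d.txt): modified={a.txt, b.txt, c.txt, d.txt} staged={d.txt}
After op 11 (git add c.txt): modified={a.txt, b.txt, d.txt} staged={c.txt, d.txt}
After op 12 (git reset c.txt): modified={a.txt, b.txt, c.txt, d.txt} staged={d.txt}
After op 13 (git add c.txt): modified={a.txt, b.txt, d.txt} staged={c.txt, d.txt}
After op 14 (git add b.txt): modified={a.txt, d.txt} staged={b.txt, c.txt, d.txt}
After op 15 (git reset d.txt): modified={a.txt, d.txt} staged={b.txt, c.txt}
After op 16 (git add a.txt): modified={d.txt} staged={a.txt, b.txt, c.txt}
After op 17 (modify c.txt): modified={c.txt, d.txt} staged={a.txt, b.txt, c.txt}
After op 18 (git reset c.txt): modified={c.txt, d.txt} staged={a.txt, b.txt}
After op 19 (modify a.txt): modified={a.txt, c.txt, d.txt} staged={a.txt, b.txt}
After op 20 (git reset a.txt): modified={a.txt, c.txt, d.txt} staged={b.txt}
After op 21 (git reset b.txt): modified={a.txt, b.txt, c.txt, d.txt} staged={none}
After op 22 (git add a.txt): modified={b.txt, c.txt, d.txt} staged={a.txt}
After op 23 (git add b.txt): modified={c.txt, d.txt} staged={a.txt, b.txt}
After op 24 (modify b.txt): modified={b.txt, c.txt, d.txt} staged={a.txt, b.txt}
After op 25 (git add b.txt): modified={c.txt, d.txt} staged={a.txt, b.txt}
After op 26 (git reset b.txt): modified={b.txt, c.txt, d.txt} staged={a.txt}
After op 27 (modify b.txt): modified={b.txt, c.txt, d.txt} staged={a.txt}
After op 28 (git add d.txt): modified={b.txt, c.txt} staged={a.txt, d.txt}
After op 29 (modify c.txt): modified={b.txt, c.txt} staged={a.txt, d.txt}
After op 30 (modify d.txt): modified={b.txt, c.txt, d.txt} staged={a.txt, d.txt}

Answer: a.txt, d.txt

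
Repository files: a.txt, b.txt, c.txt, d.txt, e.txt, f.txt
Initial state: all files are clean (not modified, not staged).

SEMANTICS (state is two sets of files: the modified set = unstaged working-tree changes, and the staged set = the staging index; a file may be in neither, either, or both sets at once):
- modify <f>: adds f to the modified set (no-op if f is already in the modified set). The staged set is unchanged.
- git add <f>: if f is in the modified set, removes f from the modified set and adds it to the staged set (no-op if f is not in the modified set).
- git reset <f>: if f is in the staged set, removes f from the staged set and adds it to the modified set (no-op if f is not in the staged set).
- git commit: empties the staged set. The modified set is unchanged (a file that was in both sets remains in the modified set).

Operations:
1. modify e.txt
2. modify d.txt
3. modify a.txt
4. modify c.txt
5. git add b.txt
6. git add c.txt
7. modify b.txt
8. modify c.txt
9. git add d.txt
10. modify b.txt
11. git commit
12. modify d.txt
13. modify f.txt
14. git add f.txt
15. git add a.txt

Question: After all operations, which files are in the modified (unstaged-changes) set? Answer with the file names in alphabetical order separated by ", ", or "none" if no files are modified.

After op 1 (modify e.txt): modified={e.txt} staged={none}
After op 2 (modify d.txt): modified={d.txt, e.txt} staged={none}
After op 3 (modify a.txt): modified={a.txt, d.txt, e.txt} staged={none}
After op 4 (modify c.txt): modified={a.txt, c.txt, d.txt, e.txt} staged={none}
After op 5 (git add b.txt): modified={a.txt, c.txt, d.txt, e.txt} staged={none}
After op 6 (git add c.txt): modified={a.txt, d.txt, e.txt} staged={c.txt}
After op 7 (modify b.txt): modified={a.txt, b.txt, d.txt, e.txt} staged={c.txt}
After op 8 (modify c.txt): modified={a.txt, b.txt, c.txt, d.txt, e.txt} staged={c.txt}
After op 9 (git add d.txt): modified={a.txt, b.txt, c.txt, e.txt} staged={c.txt, d.txt}
After op 10 (modify b.txt): modified={a.txt, b.txt, c.txt, e.txt} staged={c.txt, d.txt}
After op 11 (git commit): modified={a.txt, b.txt, c.txt, e.txt} staged={none}
After op 12 (modify d.txt): modified={a.txt, b.txt, c.txt, d.txt, e.txt} staged={none}
After op 13 (modify f.txt): modified={a.txt, b.txt, c.txt, d.txt, e.txt, f.txt} staged={none}
After op 14 (git add f.txt): modified={a.txt, b.txt, c.txt, d.txt, e.txt} staged={f.txt}
After op 15 (git add a.txt): modified={b.txt, c.txt, d.txt, e.txt} staged={a.txt, f.txt}

Answer: b.txt, c.txt, d.txt, e.txt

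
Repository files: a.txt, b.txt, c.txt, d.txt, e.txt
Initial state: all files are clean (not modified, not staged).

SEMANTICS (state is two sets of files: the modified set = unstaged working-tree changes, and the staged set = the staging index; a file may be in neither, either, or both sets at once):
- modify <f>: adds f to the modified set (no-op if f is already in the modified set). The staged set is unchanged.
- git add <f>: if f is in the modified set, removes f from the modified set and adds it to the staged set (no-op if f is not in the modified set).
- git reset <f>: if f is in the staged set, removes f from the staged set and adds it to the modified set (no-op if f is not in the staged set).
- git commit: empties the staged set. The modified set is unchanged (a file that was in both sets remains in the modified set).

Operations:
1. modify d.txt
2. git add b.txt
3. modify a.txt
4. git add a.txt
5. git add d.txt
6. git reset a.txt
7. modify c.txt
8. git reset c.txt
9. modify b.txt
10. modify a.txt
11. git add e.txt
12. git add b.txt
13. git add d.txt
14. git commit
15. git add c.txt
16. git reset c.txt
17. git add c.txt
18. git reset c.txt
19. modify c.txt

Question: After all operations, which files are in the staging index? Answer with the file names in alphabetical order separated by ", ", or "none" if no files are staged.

After op 1 (modify d.txt): modified={d.txt} staged={none}
After op 2 (git add b.txt): modified={d.txt} staged={none}
After op 3 (modify a.txt): modified={a.txt, d.txt} staged={none}
After op 4 (git add a.txt): modified={d.txt} staged={a.txt}
After op 5 (git add d.txt): modified={none} staged={a.txt, d.txt}
After op 6 (git reset a.txt): modified={a.txt} staged={d.txt}
After op 7 (modify c.txt): modified={a.txt, c.txt} staged={d.txt}
After op 8 (git reset c.txt): modified={a.txt, c.txt} staged={d.txt}
After op 9 (modify b.txt): modified={a.txt, b.txt, c.txt} staged={d.txt}
After op 10 (modify a.txt): modified={a.txt, b.txt, c.txt} staged={d.txt}
After op 11 (git add e.txt): modified={a.txt, b.txt, c.txt} staged={d.txt}
After op 12 (git add b.txt): modified={a.txt, c.txt} staged={b.txt, d.txt}
After op 13 (git add d.txt): modified={a.txt, c.txt} staged={b.txt, d.txt}
After op 14 (git commit): modified={a.txt, c.txt} staged={none}
After op 15 (git add c.txt): modified={a.txt} staged={c.txt}
After op 16 (git reset c.txt): modified={a.txt, c.txt} staged={none}
After op 17 (git add c.txt): modified={a.txt} staged={c.txt}
After op 18 (git reset c.txt): modified={a.txt, c.txt} staged={none}
After op 19 (modify c.txt): modified={a.txt, c.txt} staged={none}

Answer: none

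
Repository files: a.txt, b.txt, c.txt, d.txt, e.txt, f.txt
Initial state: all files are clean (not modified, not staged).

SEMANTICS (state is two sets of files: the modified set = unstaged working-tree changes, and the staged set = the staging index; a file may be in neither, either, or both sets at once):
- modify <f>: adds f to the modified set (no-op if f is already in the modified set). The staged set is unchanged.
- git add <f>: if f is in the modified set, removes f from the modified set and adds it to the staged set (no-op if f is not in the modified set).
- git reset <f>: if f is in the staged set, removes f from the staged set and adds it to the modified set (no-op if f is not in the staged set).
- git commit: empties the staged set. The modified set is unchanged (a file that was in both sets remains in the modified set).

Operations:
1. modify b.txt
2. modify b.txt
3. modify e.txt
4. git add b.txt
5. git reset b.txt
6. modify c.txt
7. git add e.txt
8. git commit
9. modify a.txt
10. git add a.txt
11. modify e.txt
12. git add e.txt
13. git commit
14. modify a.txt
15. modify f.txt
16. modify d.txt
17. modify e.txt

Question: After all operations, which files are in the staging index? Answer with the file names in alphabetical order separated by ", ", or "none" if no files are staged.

Answer: none

Derivation:
After op 1 (modify b.txt): modified={b.txt} staged={none}
After op 2 (modify b.txt): modified={b.txt} staged={none}
After op 3 (modify e.txt): modified={b.txt, e.txt} staged={none}
After op 4 (git add b.txt): modified={e.txt} staged={b.txt}
After op 5 (git reset b.txt): modified={b.txt, e.txt} staged={none}
After op 6 (modify c.txt): modified={b.txt, c.txt, e.txt} staged={none}
After op 7 (git add e.txt): modified={b.txt, c.txt} staged={e.txt}
After op 8 (git commit): modified={b.txt, c.txt} staged={none}
After op 9 (modify a.txt): modified={a.txt, b.txt, c.txt} staged={none}
After op 10 (git add a.txt): modified={b.txt, c.txt} staged={a.txt}
After op 11 (modify e.txt): modified={b.txt, c.txt, e.txt} staged={a.txt}
After op 12 (git add e.txt): modified={b.txt, c.txt} staged={a.txt, e.txt}
After op 13 (git commit): modified={b.txt, c.txt} staged={none}
After op 14 (modify a.txt): modified={a.txt, b.txt, c.txt} staged={none}
After op 15 (modify f.txt): modified={a.txt, b.txt, c.txt, f.txt} staged={none}
After op 16 (modify d.txt): modified={a.txt, b.txt, c.txt, d.txt, f.txt} staged={none}
After op 17 (modify e.txt): modified={a.txt, b.txt, c.txt, d.txt, e.txt, f.txt} staged={none}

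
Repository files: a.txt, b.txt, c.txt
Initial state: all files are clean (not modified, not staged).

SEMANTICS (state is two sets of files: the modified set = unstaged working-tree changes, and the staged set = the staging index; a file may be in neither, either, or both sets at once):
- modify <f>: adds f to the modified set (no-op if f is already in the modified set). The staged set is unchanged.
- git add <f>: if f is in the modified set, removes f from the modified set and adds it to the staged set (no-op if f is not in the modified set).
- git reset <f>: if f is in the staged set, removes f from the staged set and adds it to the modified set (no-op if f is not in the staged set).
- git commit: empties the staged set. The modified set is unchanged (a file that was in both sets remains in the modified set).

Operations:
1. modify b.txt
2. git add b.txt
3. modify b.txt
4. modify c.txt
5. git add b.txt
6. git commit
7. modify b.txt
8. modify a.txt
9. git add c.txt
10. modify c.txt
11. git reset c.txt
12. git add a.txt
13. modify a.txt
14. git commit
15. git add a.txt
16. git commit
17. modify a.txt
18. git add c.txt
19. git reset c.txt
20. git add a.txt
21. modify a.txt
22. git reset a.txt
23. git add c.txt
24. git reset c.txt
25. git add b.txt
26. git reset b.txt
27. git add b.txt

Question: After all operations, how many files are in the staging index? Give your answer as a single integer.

After op 1 (modify b.txt): modified={b.txt} staged={none}
After op 2 (git add b.txt): modified={none} staged={b.txt}
After op 3 (modify b.txt): modified={b.txt} staged={b.txt}
After op 4 (modify c.txt): modified={b.txt, c.txt} staged={b.txt}
After op 5 (git add b.txt): modified={c.txt} staged={b.txt}
After op 6 (git commit): modified={c.txt} staged={none}
After op 7 (modify b.txt): modified={b.txt, c.txt} staged={none}
After op 8 (modify a.txt): modified={a.txt, b.txt, c.txt} staged={none}
After op 9 (git add c.txt): modified={a.txt, b.txt} staged={c.txt}
After op 10 (modify c.txt): modified={a.txt, b.txt, c.txt} staged={c.txt}
After op 11 (git reset c.txt): modified={a.txt, b.txt, c.txt} staged={none}
After op 12 (git add a.txt): modified={b.txt, c.txt} staged={a.txt}
After op 13 (modify a.txt): modified={a.txt, b.txt, c.txt} staged={a.txt}
After op 14 (git commit): modified={a.txt, b.txt, c.txt} staged={none}
After op 15 (git add a.txt): modified={b.txt, c.txt} staged={a.txt}
After op 16 (git commit): modified={b.txt, c.txt} staged={none}
After op 17 (modify a.txt): modified={a.txt, b.txt, c.txt} staged={none}
After op 18 (git add c.txt): modified={a.txt, b.txt} staged={c.txt}
After op 19 (git reset c.txt): modified={a.txt, b.txt, c.txt} staged={none}
After op 20 (git add a.txt): modified={b.txt, c.txt} staged={a.txt}
After op 21 (modify a.txt): modified={a.txt, b.txt, c.txt} staged={a.txt}
After op 22 (git reset a.txt): modified={a.txt, b.txt, c.txt} staged={none}
After op 23 (git add c.txt): modified={a.txt, b.txt} staged={c.txt}
After op 24 (git reset c.txt): modified={a.txt, b.txt, c.txt} staged={none}
After op 25 (git add b.txt): modified={a.txt, c.txt} staged={b.txt}
After op 26 (git reset b.txt): modified={a.txt, b.txt, c.txt} staged={none}
After op 27 (git add b.txt): modified={a.txt, c.txt} staged={b.txt}
Final staged set: {b.txt} -> count=1

Answer: 1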